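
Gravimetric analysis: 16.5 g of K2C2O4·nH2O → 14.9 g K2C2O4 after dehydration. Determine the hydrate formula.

K2C2O4·H2O

Mass of water lost = 16.5 − 14.9 = 1.6 g → 1.6 / 18.02 = 0.08879 mol H2O
Molar mass of K2C2O4 = 166.22 g/mol → mol K2C2O4 = 14.9 / 166.22 = 0.08964
n = 0.08879 / 0.08964 = 0.99 ≈ 1 → K2C2O4·H2O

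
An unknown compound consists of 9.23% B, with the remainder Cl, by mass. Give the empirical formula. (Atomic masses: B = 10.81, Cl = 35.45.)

BCl3

Assume 100 g: 9.23 g B, 90.77 g Cl.
Moles — B: 9.23 / 10.81 = 0.8538 mol; Cl: 90.77 / 35.45 = 2.561 mol
Smallest is B at 0.8538 mol; normalising gives B 1.000, Cl 2.999
≈ 1:3 → BCl3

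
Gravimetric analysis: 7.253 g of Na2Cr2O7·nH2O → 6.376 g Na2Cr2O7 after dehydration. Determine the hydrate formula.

Mass of water lost = 7.253 − 6.376 = 0.877 g → 0.877 / 18.02 = 0.04867 mol H2O
Molar mass of Na2Cr2O7 = 261.98 g/mol → mol Na2Cr2O7 = 6.376 / 261.98 = 0.02434
n = 0.04867 / 0.02434 = 2.00 ≈ 2 → Na2Cr2O7·2H2O

Na2Cr2O7·2H2O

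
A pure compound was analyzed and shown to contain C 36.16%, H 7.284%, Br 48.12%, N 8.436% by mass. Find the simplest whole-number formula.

Assume 100 g: 36.16 g C, 7.284 g H, 48.12 g Br, 8.436 g N.
Moles — C: 36.16 / 12.01 = 3.011 mol; H: 7.284 / 1.008 = 7.226 mol; Br: 48.12 / 79.90 = 0.6023 mol; N: 8.436 / 14.01 = 0.6021 mol
Divide by the smallest (0.6021 mol N): C 5.000, H 12.001, Br 1.000, N 1.000
→ C5H12BrN

C5H12BrN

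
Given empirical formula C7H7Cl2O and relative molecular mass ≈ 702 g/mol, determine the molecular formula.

C28H28Cl8O4

Empirical-formula mass = 178.03 g/mol
n = 702 / 178.03 = 3.94 ≈ 4
Molecular formula = (C7H7Cl2O)4 = C28H28Cl8O4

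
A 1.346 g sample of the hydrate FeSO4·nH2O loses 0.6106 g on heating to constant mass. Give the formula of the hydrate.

Mass of anhydrous FeSO4 = 1.346 − 0.6106 = 0.7354 g
mol H2O = 0.6106 / 18.02 = 0.03388
Molar mass of FeSO4 = 151.92 g/mol → mol FeSO4 = 0.7354 / 151.92 = 0.004841
n = 0.03388 / 0.004841 = 7.00 ≈ 7 → FeSO4·7H2O

FeSO4·7H2O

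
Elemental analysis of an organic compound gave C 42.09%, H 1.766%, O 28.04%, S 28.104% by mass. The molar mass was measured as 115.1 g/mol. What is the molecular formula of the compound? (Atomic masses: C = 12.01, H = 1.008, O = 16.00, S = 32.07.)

Assume 100 g: 42.09 g C, 1.766 g H, 28.04 g O, 28.104 g S.
Moles — C: 42.09 / 12.01 = 3.505 mol; H: 1.766 / 1.008 = 1.752 mol; O: 28.04 / 16.00 = 1.752 mol; S: 28.104 / 32.07 = 0.8763 mol
Ratios (÷ 0.8763): C 3.999, H 1.999, O 2.000, S 1.000
Ratio ≈ 4:2:2:1, so the empirical formula is C4H2O2S
Empirical-formula mass = 114.13 g/mol
n = 115.1 / 114.13 = 1.01 ≈ 1
Molecular formula = empirical formula = C4H2O2S

C4H2O2S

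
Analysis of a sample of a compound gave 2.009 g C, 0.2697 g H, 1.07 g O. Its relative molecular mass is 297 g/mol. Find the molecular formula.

C15H24O6

n(C) = 2.009/12.01 = 0.1673, n(H) = 0.2697/1.008 = 0.2676, n(O) = 1.07/16.00 = 0.06688
Divide by the smallest (0.06688 mol O): C 2.501, H 4.001, O 1.000
Multiply by 2: C 5.00, H 8.00, O 2.00 → C5H8O2
Empirical-formula mass = 100.11 g/mol
n = 297 / 100.11 = 2.97 ≈ 3
Molecular formula = (C5H8O2)×3 = C15H24O6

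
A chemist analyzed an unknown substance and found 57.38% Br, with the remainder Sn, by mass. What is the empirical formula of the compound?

Assume 100 g: 57.38 g Br, 42.62 g Sn.
Moles — Br: 57.38 / 79.90 = 0.7181 mol; Sn: 42.62 / 118.71 = 0.359 mol
Ratios (÷ 0.359): Br 2.000, Sn 1.000
≈ 2:1 → Br2Sn

Br2Sn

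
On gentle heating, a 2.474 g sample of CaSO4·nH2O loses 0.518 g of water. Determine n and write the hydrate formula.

CaSO4·2H2O

Mass of anhydrous CaSO4 = 2.474 − 0.518 = 1.956 g
mol H2O = 0.518 / 18.02 = 0.02875
Molar mass of CaSO4 = 136.15 g/mol → mol CaSO4 = 1.956 / 136.15 = 0.01437
n = 0.02875 / 0.01437 = 2.00 ≈ 2 → CaSO4·2H2O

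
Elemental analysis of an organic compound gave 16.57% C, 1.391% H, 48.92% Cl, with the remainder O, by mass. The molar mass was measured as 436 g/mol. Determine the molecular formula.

C6H6Cl6O9

Assume 100 g: 16.57 g C, 1.391 g H, 48.92 g Cl, 33.119 g O.
n(C) = 16.57/12.01 = 1.38, n(H) = 1.391/1.008 = 1.38, n(Cl) = 48.92/35.45 = 1.38, n(O) = 33.119/16.00 = 2.07
Smallest is C at 1.38 mol; normalising gives C 1.000, H 1.000, Cl 1.000, O 1.500
Multiply by 2: C 2.00, H 2.00, Cl 2.00, O 3.00 → C2H2Cl2O3
Empirical-formula mass = 144.94 g/mol
n = 436 / 144.94 = 3.01 ≈ 3
Molecular formula = (C2H2Cl2O3)×3 = C6H6Cl6O9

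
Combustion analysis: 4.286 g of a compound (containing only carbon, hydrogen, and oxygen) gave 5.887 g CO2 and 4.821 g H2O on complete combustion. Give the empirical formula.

mol C = 5.887 / 44.01 = 0.1338; mass C = 0.1338 × 12.01 = 1.607 g
mol H = 2 × (4.821 / 18.02) = 0.5351; mass H = 0.5351 × 1.008 = 0.5394 g
mass O = 4.286 − (2.146) = 2.140 g → mol O = 0.1338
Smallest is O at 0.1338 mol; normalising gives C 1.000, H 4.000, O 1.000
Ratio ≈ 1:4:1, so the empirical formula is CH4O

CH4O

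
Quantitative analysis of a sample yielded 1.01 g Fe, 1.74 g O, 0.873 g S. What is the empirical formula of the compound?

Fe: 1.01 g ÷ 55.85 g/mol = 0.01808 mol
O: 1.74 g ÷ 16.00 g/mol = 0.1087 mol
S: 0.873 g ÷ 32.07 g/mol = 0.02722 mol
Smallest is Fe at 0.01808 mol; normalising gives Fe 1.000, O 6.014, S 1.505
Scaling by 2: Fe 2.00, O 12.03, S 3.01 → Fe2O12S3

Fe2O12S3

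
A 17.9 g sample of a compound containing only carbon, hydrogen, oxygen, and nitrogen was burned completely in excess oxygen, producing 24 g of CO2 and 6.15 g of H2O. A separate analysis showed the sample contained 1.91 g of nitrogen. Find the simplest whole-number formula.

C4H5NO4

mol C = 24 / 44.01 = 0.5453; mass C = 0.5453 × 12.01 = 6.549 g
mol H = 2 × (6.15 / 18.02) = 0.6826; mass H = 0.6826 × 1.008 = 0.6880 g
mol N = 1.91 / 14.01 = 0.1363
mass O = 17.9 − (9.147) = 8.753 g → mol O = 0.5470
Smallest is N at 0.1363 mol; normalising gives C 4.000, H 5.007, N 1.000, O 4.013
≈ 4:5:1:4 → C4H5NO4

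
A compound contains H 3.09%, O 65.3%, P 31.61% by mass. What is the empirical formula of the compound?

Assume 100 g: 3.09 g H, 65.3 g O, 31.61 g P.
Moles — H: 3.09 / 1.008 = 3.065 mol; O: 65.3 / 16.00 = 4.081 mol; P: 31.61 / 30.97 = 1.021 mol
Divide by the smallest (1.021 mol P): H 3.003, O 3.999, P 1.000
≈ 3:4:1 → H3O4P

H3O4P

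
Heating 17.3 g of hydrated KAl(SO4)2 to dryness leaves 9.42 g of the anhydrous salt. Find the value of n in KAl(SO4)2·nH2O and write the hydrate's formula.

KAl(SO4)2·12H2O

Mass of water lost = 17.3 − 9.42 = 7.88 g → 7.88 / 18.02 = 0.4373 mol H2O
Molar mass of KAl(SO4)2 = 258.22 g/mol → mol KAl(SO4)2 = 9.42 / 258.22 = 0.03648
n = 0.4373 / 0.03648 = 11.99 ≈ 12 → KAl(SO4)2·12H2O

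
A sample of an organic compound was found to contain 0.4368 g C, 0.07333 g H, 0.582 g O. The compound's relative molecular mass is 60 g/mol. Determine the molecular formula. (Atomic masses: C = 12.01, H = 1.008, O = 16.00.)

C2H4O2

C: 0.4368 g ÷ 12.01 g/mol = 0.03637 mol
H: 0.07333 g ÷ 1.008 g/mol = 0.07275 mol
O: 0.582 g ÷ 16.00 g/mol = 0.03637 mol
Smallest is C at 0.03637 mol; normalising gives C 1.000, H 2.000, O 1.000
→ CH2O
Empirical-formula mass = 30.03 g/mol
n = 60 / 30.03 = 2.00 ≈ 2
Molecular formula = (CH2O)×2 = C2H4O2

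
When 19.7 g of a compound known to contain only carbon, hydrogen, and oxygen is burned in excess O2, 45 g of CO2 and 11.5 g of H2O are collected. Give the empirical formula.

mol C = 45 / 44.01 = 1.022; mass C = 1.022 × 12.01 = 12.28 g
mol H = 2 × (11.5 / 18.02) = 1.276; mass H = 1.276 × 1.008 = 1.287 g
mass O = 19.7 − (13.57) = 6.133 g → mol O = 0.3833
Divide by the smallest (0.3833 mol O): C 2.667, H 3.330, O 1.000
×3: C 8.00, H 9.99, O 3.00 → C8H10O3

C8H10O3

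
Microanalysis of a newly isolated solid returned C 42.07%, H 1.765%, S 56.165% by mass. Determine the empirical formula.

C2HS

Assume 100 g: 42.07 g C, 1.765 g H, 56.165 g S.
C: 42.07 g ÷ 12.01 g/mol = 3.503 mol
H: 1.765 g ÷ 1.008 g/mol = 1.751 mol
S: 56.165 g ÷ 32.07 g/mol = 1.751 mol
Smallest is H at 1.751 mol; normalising gives C 2.001, H 1.000, S 1.000
→ C2HS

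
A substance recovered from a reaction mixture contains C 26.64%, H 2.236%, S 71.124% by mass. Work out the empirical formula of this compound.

Assume 100 g: 26.64 g C, 2.236 g H, 71.124 g S.
n(C) = 26.64/12.01 = 2.218, n(H) = 2.236/1.008 = 2.218, n(S) = 71.124/32.07 = 2.218
Smallest is S at 2.218 mol; normalising gives C 1.000, H 1.000, S 1.000
Ratio ≈ 1:1:1, so the empirical formula is CHS

CHS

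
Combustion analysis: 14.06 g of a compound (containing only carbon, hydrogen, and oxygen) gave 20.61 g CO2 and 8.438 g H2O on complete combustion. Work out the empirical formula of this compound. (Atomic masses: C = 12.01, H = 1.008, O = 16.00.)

CH2O

mol C = 20.61 / 44.01 = 0.4683; mass C = 0.4683 × 12.01 = 5.624 g
mol H = 2 × (8.438 / 18.02) = 0.9365; mass H = 0.9365 × 1.008 = 0.9440 g
mass O = 14.06 − (6.568) = 7.492 g → mol O = 0.4682
Ratios (÷ 0.4682): C 1.000, H 2.000, O 1.000
→ CH2O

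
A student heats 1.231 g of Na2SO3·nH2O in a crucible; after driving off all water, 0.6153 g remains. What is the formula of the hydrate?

Mass of water lost = 1.231 − 0.6153 = 0.6157 g → 0.6157 / 18.02 = 0.03417 mol H2O
Molar mass of Na2SO3 = 126.05 g/mol → mol Na2SO3 = 0.6153 / 126.05 = 0.004881
n = 0.03417 / 0.004881 = 7.00 ≈ 7 → Na2SO3·7H2O

Na2SO3·7H2O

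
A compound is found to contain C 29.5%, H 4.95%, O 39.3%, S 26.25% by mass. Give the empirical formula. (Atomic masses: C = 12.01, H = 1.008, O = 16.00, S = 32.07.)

Assume 100 g: 29.5 g C, 4.95 g H, 39.3 g O, 26.25 g S.
C: 29.5 g ÷ 12.01 g/mol = 2.456 mol
H: 4.95 g ÷ 1.008 g/mol = 4.911 mol
O: 39.3 g ÷ 16.00 g/mol = 2.456 mol
S: 26.25 g ÷ 32.07 g/mol = 0.8185 mol
Ratios (÷ 0.8185): C 3.001, H 5.999, O 3.001, S 1.000
≈ 3:6:3:1 → C3H6O3S

C3H6O3S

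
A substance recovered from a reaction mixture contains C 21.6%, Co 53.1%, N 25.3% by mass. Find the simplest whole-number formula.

Assume 100 g: 21.6 g C, 53.1 g Co, 25.3 g N.
n(C) = 21.6/12.01 = 1.799, n(Co) = 53.1/58.93 = 0.9011, n(N) = 25.3/14.01 = 1.806
Ratios (÷ 0.9011): C 1.996, Co 1.000, N 2.004
≈ 2:1:2 → C2CoN2

C2CoN2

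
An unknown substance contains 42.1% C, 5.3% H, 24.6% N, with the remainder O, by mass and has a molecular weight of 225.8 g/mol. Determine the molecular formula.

C8H12N4O4

Assume 100 g: 42.1 g C, 5.3 g H, 24.6 g N, 28 g O.
Moles — C: 42.1 / 12.01 = 3.505 mol; H: 5.3 / 1.008 = 5.258 mol; N: 24.6 / 14.01 = 1.756 mol; O: 28 / 16.00 = 1.75 mol
Divide by the smallest (1.75 mol O): C 2.003, H 3.005, N 1.003, O 1.000
≈ 2:3:1:1 → C2H3NO
Empirical-formula mass = 57.05 g/mol
n = 225.8 / 57.05 = 3.96 ≈ 4
Molecular formula = (C2H3NO)×4 = C8H12N4O4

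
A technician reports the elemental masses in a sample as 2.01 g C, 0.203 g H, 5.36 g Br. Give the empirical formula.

C5H6Br2

Moles — C: 2.01 / 12.01 = 0.1674 mol; H: 0.203 / 1.008 = 0.2014 mol; Br: 5.36 / 79.90 = 0.06708 mol
Divide by the smallest (0.06708 mol Br): C 2.495, H 3.002, Br 1.000
Scaling by 2: C 4.99, H 6.00, Br 2.00 → C5H6Br2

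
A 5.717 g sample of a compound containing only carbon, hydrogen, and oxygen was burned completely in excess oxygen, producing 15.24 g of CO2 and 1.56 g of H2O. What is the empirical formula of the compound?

mol C = 15.24 / 44.01 = 0.3463; mass C = 0.3463 × 12.01 = 4.159 g
mol H = 2 × (1.56 / 18.02) = 0.1731; mass H = 0.1731 × 1.008 = 0.1745 g
mass O = 5.717 − (4.333) = 1.384 g → mol O = 0.08647
Divide by the smallest (0.08647 mol O): C 4.004, H 2.002, O 1.000
→ C4H2O

C4H2O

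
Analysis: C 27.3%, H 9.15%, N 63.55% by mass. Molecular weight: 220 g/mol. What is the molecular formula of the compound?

C5H20N10

Assume 100 g: 27.3 g C, 9.15 g H, 63.55 g N.
C: 27.3 g ÷ 12.01 g/mol = 2.273 mol
H: 9.15 g ÷ 1.008 g/mol = 9.077 mol
N: 63.55 g ÷ 14.01 g/mol = 4.536 mol
Divide by the smallest (2.273 mol C): C 1.000, H 3.993, N 1.996
→ CH4N2
Empirical-formula mass = 44.06 g/mol
n = 220 / 44.06 = 4.99 ≈ 5
Molecular formula = (CH4N2)×5 = C5H20N10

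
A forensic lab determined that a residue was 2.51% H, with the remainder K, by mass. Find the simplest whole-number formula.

Assume 100 g: 2.51 g H, 97.49 g K.
Moles — H: 2.51 / 1.008 = 2.49 mol; K: 97.49 / 39.10 = 2.493 mol
Ratios (÷ 2.49): H 1.000, K 1.001
→ HK

HK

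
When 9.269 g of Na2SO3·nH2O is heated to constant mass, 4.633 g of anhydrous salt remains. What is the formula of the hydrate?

Mass of water lost = 9.269 − 4.633 = 4.636 g → 4.636 / 18.02 = 0.2573 mol H2O
Molar mass of Na2SO3 = 126.05 g/mol → mol Na2SO3 = 4.633 / 126.05 = 0.03676
n = 0.2573 / 0.03676 = 7.00 ≈ 7 → Na2SO3·7H2O

Na2SO3·7H2O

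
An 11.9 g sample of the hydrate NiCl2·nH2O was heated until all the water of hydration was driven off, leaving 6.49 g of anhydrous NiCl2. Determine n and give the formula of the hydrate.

Mass of water lost = 11.9 − 6.49 = 5.41 g → 5.41 / 18.02 = 0.3002 mol H2O
Molar mass of NiCl2 = 129.59 g/mol → mol NiCl2 = 6.49 / 129.59 = 0.05008
n = 0.3002 / 0.05008 = 5.99 ≈ 6 → NiCl2·6H2O

NiCl2·6H2O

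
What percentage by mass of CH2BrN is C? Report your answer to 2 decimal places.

11.13%

Molar mass = 1(12.01) + 2(1.008) + 1(79.90) + 1(14.01) = 107.936 g/mol
Mass of C per mole = 1 × 12.01 = 12.010 g
% C = 12.010 / 107.936 × 100 = 11.13%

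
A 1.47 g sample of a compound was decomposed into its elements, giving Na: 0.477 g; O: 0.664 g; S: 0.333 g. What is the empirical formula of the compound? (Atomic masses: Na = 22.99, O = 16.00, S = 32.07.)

Moles — Na: 0.477 / 22.99 = 0.02075 mol; O: 0.664 / 16.00 = 0.0415 mol; S: 0.333 / 32.07 = 0.01038 mol
Smallest is S at 0.01038 mol; normalising gives Na 1.998, O 3.997, S 1.000
≈ 2:4:1 → Na2O4S

Na2O4S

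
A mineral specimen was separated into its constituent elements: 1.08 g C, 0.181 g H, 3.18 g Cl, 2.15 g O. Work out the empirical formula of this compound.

Moles — C: 1.08 / 12.01 = 0.08993 mol; H: 0.181 / 1.008 = 0.1796 mol; Cl: 3.18 / 35.45 = 0.0897 mol; O: 2.15 / 16.00 = 0.1344 mol
Smallest is Cl at 0.0897 mol; normalising gives C 1.002, H 2.002, Cl 1.000, O 1.498
Multiply by 2: C 2.00, H 4.00, Cl 2.00, O 3.00 → C2H4Cl2O3

C2H4Cl2O3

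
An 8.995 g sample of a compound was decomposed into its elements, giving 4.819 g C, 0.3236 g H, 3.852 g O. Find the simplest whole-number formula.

C5H4O3

n(C) = 4.819/12.01 = 0.4012, n(H) = 0.3236/1.008 = 0.321, n(O) = 3.852/16.00 = 0.2407
Smallest is O at 0.2407 mol; normalising gives C 1.667, H 1.333, O 1.000
Scaling by 3: C 5.00, H 4.00, O 3.00 → C5H4O3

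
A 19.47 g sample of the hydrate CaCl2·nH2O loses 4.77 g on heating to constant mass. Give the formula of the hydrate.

Mass of anhydrous CaCl2 = 19.47 − 4.77 = 14.7 g
mol H2O = 4.77 / 18.02 = 0.2647
Molar mass of CaCl2 = 110.98 g/mol → mol CaCl2 = 14.7 / 110.98 = 0.1325
n = 0.2647 / 0.1325 = 2.00 ≈ 2 → CaCl2·2H2O

CaCl2·2H2O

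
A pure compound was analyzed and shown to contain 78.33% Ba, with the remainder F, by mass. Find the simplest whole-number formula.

BaF2

Assume 100 g: 78.33 g Ba, 21.67 g F.
Ba: 78.33 g ÷ 137.33 g/mol = 0.5704 mol
F: 21.67 g ÷ 19.00 g/mol = 1.141 mol
Ratios (÷ 0.5704): Ba 1.000, F 2.000
Ratio ≈ 1:2, so the empirical formula is BaF2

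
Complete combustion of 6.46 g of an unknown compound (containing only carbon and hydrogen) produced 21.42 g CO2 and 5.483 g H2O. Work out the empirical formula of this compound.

mol C = 21.42 / 44.01 = 0.4867; mass C = 0.4867 × 12.01 = 5.845 g
mol H = 2 × (5.483 / 18.02) = 0.6085; mass H = 0.6085 × 1.008 = 0.6134 g
Divide by the smallest (0.4867 mol C): C 1.000, H 1.250
Multiply by 4: C 4.00, H 5.00 → C4H5

C4H5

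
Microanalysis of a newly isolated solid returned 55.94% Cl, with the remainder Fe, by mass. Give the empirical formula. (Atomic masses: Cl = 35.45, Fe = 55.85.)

Cl2Fe

Assume 100 g: 55.94 g Cl, 44.06 g Fe.
n(Cl) = 55.94/35.45 = 1.578, n(Fe) = 44.06/55.85 = 0.7889
Ratios (÷ 0.7889): Cl 2.000, Fe 1.000
≈ 2:1 → Cl2Fe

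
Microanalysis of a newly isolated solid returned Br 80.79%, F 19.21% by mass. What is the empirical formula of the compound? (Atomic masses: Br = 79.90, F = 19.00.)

Assume 100 g: 80.79 g Br, 19.21 g F.
n(Br) = 80.79/79.90 = 1.011, n(F) = 19.21/19.00 = 1.011
Divide by the smallest (1.011 mol F): Br 1.000, F 1.000
→ BrF

BrF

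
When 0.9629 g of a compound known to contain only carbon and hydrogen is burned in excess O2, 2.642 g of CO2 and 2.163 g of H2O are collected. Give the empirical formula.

mol C = 2.642 / 44.01 = 0.06003; mass C = 0.06003 × 12.01 = 0.7210 g
mol H = 2 × (2.163 / 18.02) = 0.2401; mass H = 0.2401 × 1.008 = 0.2420 g
Ratios (÷ 0.06003): C 1.000, H 3.999
≈ 1:4 → CH4

CH4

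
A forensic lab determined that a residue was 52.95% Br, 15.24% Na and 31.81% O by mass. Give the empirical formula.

BrNaO3

Assume 100 g: 52.95 g Br, 15.24 g Na, 31.81 g O.
Br: 52.95 g ÷ 79.90 g/mol = 0.6627 mol
Na: 15.24 g ÷ 22.99 g/mol = 0.6629 mol
O: 31.81 g ÷ 16.00 g/mol = 1.988 mol
Divide by the smallest (0.6627 mol Br): Br 1.000, Na 1.000, O 3.000
→ BrNaO3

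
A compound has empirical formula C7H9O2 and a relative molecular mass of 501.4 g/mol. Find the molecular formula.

Empirical-formula mass = 125.14 g/mol
n = 501.4 / 125.14 = 4.01 ≈ 4
Molecular formula = (C7H9O2)4 = C28H36O8

C28H36O8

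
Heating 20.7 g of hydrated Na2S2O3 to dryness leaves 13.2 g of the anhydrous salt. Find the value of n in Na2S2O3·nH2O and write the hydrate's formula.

Mass of water lost = 20.7 − 13.2 = 7.5 g → 7.5 / 18.02 = 0.4162 mol H2O
Molar mass of Na2S2O3 = 158.12 g/mol → mol Na2S2O3 = 13.2 / 158.12 = 0.08348
n = 0.4162 / 0.08348 = 4.99 ≈ 5 → Na2S2O3·5H2O

Na2S2O3·5H2O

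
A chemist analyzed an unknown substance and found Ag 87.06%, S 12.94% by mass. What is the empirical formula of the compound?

Assume 100 g: 87.06 g Ag, 12.94 g S.
Ag: 87.06 g ÷ 107.87 g/mol = 0.8071 mol
S: 12.94 g ÷ 32.07 g/mol = 0.4035 mol
Divide by the smallest (0.4035 mol S): Ag 2.000, S 1.000
Ratio ≈ 2:1, so the empirical formula is Ag2S

Ag2S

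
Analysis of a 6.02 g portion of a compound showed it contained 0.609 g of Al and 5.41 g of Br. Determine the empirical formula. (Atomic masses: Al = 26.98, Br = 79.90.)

AlBr3

n(Al) = 0.609/26.98 = 0.02257, n(Br) = 5.41/79.90 = 0.06771
Ratios (÷ 0.02257): Al 1.000, Br 3.000
Ratio ≈ 1:3, so the empirical formula is AlBr3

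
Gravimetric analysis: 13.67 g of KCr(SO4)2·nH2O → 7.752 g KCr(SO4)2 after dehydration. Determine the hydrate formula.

KCr(SO4)2·12H2O

Mass of water lost = 13.67 − 7.752 = 5.918 g → 5.918 / 18.02 = 0.3284 mol H2O
Molar mass of KCr(SO4)2 = 283.24 g/mol → mol KCr(SO4)2 = 7.752 / 283.24 = 0.02737
n = 0.3284 / 0.02737 = 12.00 ≈ 12 → KCr(SO4)2·12H2O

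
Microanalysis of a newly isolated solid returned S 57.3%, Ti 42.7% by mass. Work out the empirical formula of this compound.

S2Ti

Assume 100 g: 57.3 g S, 42.7 g Ti.
S: 57.3 g ÷ 32.07 g/mol = 1.787 mol
Ti: 42.7 g ÷ 47.87 g/mol = 0.892 mol
Ratios (÷ 0.892): S 2.003, Ti 1.000
Ratio ≈ 2:1, so the empirical formula is S2Ti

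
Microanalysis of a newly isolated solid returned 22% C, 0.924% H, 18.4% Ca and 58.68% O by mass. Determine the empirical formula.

Assume 100 g: 22 g C, 0.924 g H, 18.4 g Ca, 58.68 g O.
n(C) = 22/12.01 = 1.832, n(H) = 0.924/1.008 = 0.9167, n(Ca) = 18.4/40.08 = 0.4591, n(O) = 58.68/16.00 = 3.667
Ratios (÷ 0.4591): C 3.990, H 1.997, Ca 1.000, O 7.989
Ratio ≈ 4:2:1:8, so the empirical formula is C4H2CaO8

C4H2CaO8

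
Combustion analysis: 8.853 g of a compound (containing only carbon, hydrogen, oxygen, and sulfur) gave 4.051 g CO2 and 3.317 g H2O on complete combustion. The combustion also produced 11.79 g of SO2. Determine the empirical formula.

mol C = 4.051 / 44.01 = 0.09205; mass C = 0.09205 × 12.01 = 1.105 g
mol H = 2 × (3.317 / 18.02) = 0.3681; mass H = 0.3681 × 1.008 = 0.3711 g
mol S = 11.79 / 64.07 = 0.1840; mass S = 5.901 g
mass O = 8.853 − (7.378) = 1.475 g → mol O = 0.09219
Ratios (÷ 0.09205): C 1.000, H 4.000, O 1.002, S 1.999
Ratio ≈ 1:4:1:2, so the empirical formula is CH4OS2

CH4OS2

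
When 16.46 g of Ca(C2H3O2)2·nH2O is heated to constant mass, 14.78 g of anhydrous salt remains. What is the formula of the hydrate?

Ca(C2H3O2)2·H2O

Mass of water lost = 16.46 − 14.78 = 1.68 g → 1.68 / 18.02 = 0.09323 mol H2O
Molar mass of Ca(C2H3O2)2 = 158.17 g/mol → mol Ca(C2H3O2)2 = 14.78 / 158.17 = 0.09344
n = 0.09323 / 0.09344 = 1.00 ≈ 1 → Ca(C2H3O2)2·H2O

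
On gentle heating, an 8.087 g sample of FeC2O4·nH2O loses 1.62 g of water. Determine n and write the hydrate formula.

FeC2O4·2H2O

Mass of anhydrous FeC2O4 = 8.087 − 1.62 = 6.467 g
mol H2O = 1.62 / 18.02 = 0.0899
Molar mass of FeC2O4 = 143.87 g/mol → mol FeC2O4 = 6.467 / 143.87 = 0.04495
n = 0.0899 / 0.04495 = 2.00 ≈ 2 → FeC2O4·2H2O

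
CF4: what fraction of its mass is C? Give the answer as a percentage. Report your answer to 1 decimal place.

Molar mass = 1(12.01) + 4(19.00) = 88.010 g/mol
Mass of C per mole = 1 × 12.01 = 12.010 g
% C = 12.010 / 88.010 × 100 = 13.6%

13.6%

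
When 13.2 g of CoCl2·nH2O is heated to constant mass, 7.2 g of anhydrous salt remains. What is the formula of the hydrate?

Mass of water lost = 13.2 − 7.2 = 6 g → 6 / 18.02 = 0.333 mol H2O
Molar mass of CoCl2 = 129.83 g/mol → mol CoCl2 = 7.2 / 129.83 = 0.05546
n = 0.333 / 0.05546 = 6.00 ≈ 6 → CoCl2·6H2O

CoCl2·6H2O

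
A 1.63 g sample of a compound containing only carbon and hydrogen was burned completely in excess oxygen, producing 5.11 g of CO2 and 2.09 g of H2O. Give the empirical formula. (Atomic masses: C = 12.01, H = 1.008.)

mol C = 5.11 / 44.01 = 0.1161; mass C = 0.1161 × 12.01 = 1.394 g
mol H = 2 × (2.09 / 18.02) = 0.2320; mass H = 0.2320 × 1.008 = 0.2338 g
Divide by the smallest (0.1161 mol C): C 1.000, H 1.998
Ratio ≈ 1:2, so the empirical formula is CH2

CH2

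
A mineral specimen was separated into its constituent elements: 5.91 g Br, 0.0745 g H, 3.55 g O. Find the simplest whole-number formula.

n(Br) = 5.91/79.90 = 0.07397, n(H) = 0.0745/1.008 = 0.07391, n(O) = 3.55/16.00 = 0.2219
Smallest is H at 0.07391 mol; normalising gives Br 1.001, H 1.000, O 3.002
≈ 1:1:3 → BrHO3

BrHO3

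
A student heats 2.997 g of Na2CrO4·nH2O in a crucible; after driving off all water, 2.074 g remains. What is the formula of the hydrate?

Na2CrO4·4H2O

Mass of water lost = 2.997 − 2.074 = 0.923 g → 0.923 / 18.02 = 0.05122 mol H2O
Molar mass of Na2CrO4 = 161.98 g/mol → mol Na2CrO4 = 2.074 / 161.98 = 0.0128
n = 0.05122 / 0.0128 = 4.00 ≈ 4 → Na2CrO4·4H2O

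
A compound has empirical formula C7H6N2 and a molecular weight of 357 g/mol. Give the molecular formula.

C21H18N6

Empirical-formula mass = 118.14 g/mol
n = 357 / 118.14 = 3.02 ≈ 3
Molecular formula = (C7H6N2)3 = C21H18N6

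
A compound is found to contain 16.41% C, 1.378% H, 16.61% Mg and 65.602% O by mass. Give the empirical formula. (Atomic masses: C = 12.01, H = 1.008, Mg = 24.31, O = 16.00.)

Assume 100 g: 16.41 g C, 1.378 g H, 16.61 g Mg, 65.602 g O.
Moles — C: 16.41 / 12.01 = 1.366 mol; H: 1.378 / 1.008 = 1.367 mol; Mg: 16.61 / 24.31 = 0.6833 mol; O: 65.602 / 16.00 = 4.1 mol
Divide by the smallest (0.6833 mol Mg): C 2.000, H 2.001, Mg 1.000, O 6.001
→ C2H2MgO6

C2H2MgO6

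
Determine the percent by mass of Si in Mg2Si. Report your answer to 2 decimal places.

Molar mass = 2(24.31) + 1(28.09) = 76.710 g/mol
Mass of Si per mole = 1 × 28.09 = 28.090 g
% Si = 28.090 / 76.710 × 100 = 36.62%

36.62%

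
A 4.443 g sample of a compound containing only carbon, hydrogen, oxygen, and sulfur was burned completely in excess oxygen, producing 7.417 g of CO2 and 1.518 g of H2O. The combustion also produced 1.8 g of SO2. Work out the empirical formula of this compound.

mol C = 7.417 / 44.01 = 0.1685; mass C = 0.1685 × 12.01 = 2.024 g
mol H = 2 × (1.518 / 18.02) = 0.1685; mass H = 0.1685 × 1.008 = 0.1698 g
mol S = 1.8 / 64.07 = 0.02809; mass S = 0.9010 g
mass O = 4.443 − (3.095) = 1.348 g → mol O = 0.08426
Smallest is S at 0.02809 mol; normalising gives C 5.999, H 5.997, O 2.999, S 1.000
Ratio ≈ 6:6:3:1, so the empirical formula is C6H6O3S

C6H6O3S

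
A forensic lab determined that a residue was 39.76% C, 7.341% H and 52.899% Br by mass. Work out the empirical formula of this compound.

Assume 100 g: 39.76 g C, 7.341 g H, 52.899 g Br.
n(C) = 39.76/12.01 = 3.311, n(H) = 7.341/1.008 = 7.283, n(Br) = 52.899/79.90 = 0.6621
Ratios (÷ 0.6621): C 5.000, H 11.000, Br 1.000
→ C5H11Br

C5H11Br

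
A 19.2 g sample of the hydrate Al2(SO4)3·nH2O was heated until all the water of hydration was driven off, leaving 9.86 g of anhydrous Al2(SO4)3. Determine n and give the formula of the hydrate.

Al2(SO4)3·18H2O

Mass of water lost = 19.2 − 9.86 = 9.34 g → 9.34 / 18.02 = 0.5183 mol H2O
Molar mass of Al2(SO4)3 = 342.17 g/mol → mol Al2(SO4)3 = 9.86 / 342.17 = 0.02882
n = 0.5183 / 0.02882 = 17.99 ≈ 18 → Al2(SO4)3·18H2O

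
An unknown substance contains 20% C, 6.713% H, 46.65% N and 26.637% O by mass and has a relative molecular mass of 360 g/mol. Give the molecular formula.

Assume 100 g: 20 g C, 6.713 g H, 46.65 g N, 26.637 g O.
Moles — C: 20 / 12.01 = 1.665 mol; H: 6.713 / 1.008 = 6.66 mol; N: 46.65 / 14.01 = 3.33 mol; O: 26.637 / 16.00 = 1.665 mol
Divide by the smallest (1.665 mol O): C 1.000, H 4.000, N 2.000, O 1.000
→ CH4N2O
Empirical-formula mass = 60.06 g/mol
n = 360 / 60.06 = 5.99 ≈ 6
Molecular formula = (CH4N2O)×6 = C6H24N12O6

C6H24N12O6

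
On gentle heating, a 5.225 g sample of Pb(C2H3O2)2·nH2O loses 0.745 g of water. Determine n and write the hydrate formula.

Pb(C2H3O2)2·3H2O

Mass of anhydrous Pb(C2H3O2)2 = 5.225 − 0.745 = 4.48 g
mol H2O = 0.745 / 18.02 = 0.04134
Molar mass of Pb(C2H3O2)2 = 325.29 g/mol → mol Pb(C2H3O2)2 = 4.48 / 325.29 = 0.01377
n = 0.04134 / 0.01377 = 3.00 ≈ 3 → Pb(C2H3O2)2·3H2O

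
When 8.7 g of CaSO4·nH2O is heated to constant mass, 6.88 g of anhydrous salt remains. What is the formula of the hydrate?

CaSO4·2H2O

Mass of water lost = 8.7 − 6.88 = 1.82 g → 1.82 / 18.02 = 0.101 mol H2O
Molar mass of CaSO4 = 136.15 g/mol → mol CaSO4 = 6.88 / 136.15 = 0.05053
n = 0.101 / 0.05053 = 2.00 ≈ 2 → CaSO4·2H2O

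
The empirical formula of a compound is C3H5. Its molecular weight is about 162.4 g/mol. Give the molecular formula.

Empirical-formula mass = 41.07 g/mol
n = 162.4 / 41.07 = 3.95 ≈ 4
Molecular formula = (C3H5)4 = C12H20

C12H20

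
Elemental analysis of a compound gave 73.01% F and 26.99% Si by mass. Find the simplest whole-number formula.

Assume 100 g: 73.01 g F, 26.99 g Si.
Moles — F: 73.01 / 19.00 = 3.843 mol; Si: 26.99 / 28.09 = 0.9608 mol
Divide by the smallest (0.9608 mol Si): F 3.999, Si 1.000
→ F4Si

F4Si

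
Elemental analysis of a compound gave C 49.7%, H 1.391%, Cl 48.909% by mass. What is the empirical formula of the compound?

Assume 100 g: 49.7 g C, 1.391 g H, 48.909 g Cl.
C: 49.7 g ÷ 12.01 g/mol = 4.138 mol
H: 1.391 g ÷ 1.008 g/mol = 1.38 mol
Cl: 48.909 g ÷ 35.45 g/mol = 1.38 mol
Smallest is Cl at 1.38 mol; normalising gives C 2.999, H 1.000, Cl 1.000
Ratio ≈ 3:1:1, so the empirical formula is C3HCl

C3HCl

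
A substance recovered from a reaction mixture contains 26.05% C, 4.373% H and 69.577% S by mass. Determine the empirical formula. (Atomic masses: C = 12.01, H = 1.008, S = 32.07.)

Assume 100 g: 26.05 g C, 4.373 g H, 69.577 g S.
Moles — C: 26.05 / 12.01 = 2.169 mol; H: 4.373 / 1.008 = 4.338 mol; S: 69.577 / 32.07 = 2.17 mol
Divide by the smallest (2.169 mol C): C 1.000, H 2.000, S 1.000
→ CH2S

CH2S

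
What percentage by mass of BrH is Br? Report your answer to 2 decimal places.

Molar mass = 1(79.90) + 1(1.008) = 80.908 g/mol
Mass of Br per mole = 1 × 79.90 = 79.900 g
% Br = 79.900 / 80.908 × 100 = 98.75%

98.75%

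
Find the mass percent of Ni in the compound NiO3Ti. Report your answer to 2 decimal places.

37.97%

Molar mass = 1(58.69) + 3(16.00) + 1(47.87) = 154.560 g/mol
Mass of Ni per mole = 1 × 58.69 = 58.690 g
% Ni = 58.690 / 154.560 × 100 = 37.97%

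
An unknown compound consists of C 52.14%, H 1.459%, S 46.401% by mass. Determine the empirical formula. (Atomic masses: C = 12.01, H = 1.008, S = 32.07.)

C3HS

Assume 100 g: 52.14 g C, 1.459 g H, 46.401 g S.
n(C) = 52.14/12.01 = 4.341, n(H) = 1.459/1.008 = 1.447, n(S) = 46.401/32.07 = 1.447
Divide by the smallest (1.447 mol S): C 3.001, H 1.000, S 1.000
→ C3HS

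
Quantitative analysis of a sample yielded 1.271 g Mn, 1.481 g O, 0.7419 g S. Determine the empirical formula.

Mn: 1.271 g ÷ 54.94 g/mol = 0.02313 mol
O: 1.481 g ÷ 16.00 g/mol = 0.09256 mol
S: 0.7419 g ÷ 32.07 g/mol = 0.02313 mol
Ratios (÷ 0.02313): Mn 1.000, O 4.001, S 1.000
→ MnO4S

MnO4S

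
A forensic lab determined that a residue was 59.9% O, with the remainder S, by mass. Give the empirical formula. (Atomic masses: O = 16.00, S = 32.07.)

Assume 100 g: 59.9 g O, 40.1 g S.
n(O) = 59.9/16.00 = 3.744, n(S) = 40.1/32.07 = 1.25
Smallest is S at 1.25 mol; normalising gives O 2.994, S 1.000
≈ 3:1 → O3S

O3S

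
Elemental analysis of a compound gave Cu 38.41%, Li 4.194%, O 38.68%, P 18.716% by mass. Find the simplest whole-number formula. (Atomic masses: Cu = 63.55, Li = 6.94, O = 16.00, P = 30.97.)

Assume 100 g: 38.41 g Cu, 4.194 g Li, 38.68 g O, 18.716 g P.
Moles — Cu: 38.41 / 63.55 = 0.6044 mol; Li: 4.194 / 6.94 = 0.6043 mol; O: 38.68 / 16.00 = 2.417 mol; P: 18.716 / 30.97 = 0.6043 mol
Smallest is Li at 0.6043 mol; normalising gives Cu 1.000, Li 1.000, O 4.000, P 1.000
Ratio ≈ 1:1:4:1, so the empirical formula is CuLiO4P

CuLiO4P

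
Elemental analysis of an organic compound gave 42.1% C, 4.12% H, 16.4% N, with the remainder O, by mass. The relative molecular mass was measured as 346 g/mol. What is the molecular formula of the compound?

Assume 100 g: 42.1 g C, 4.12 g H, 16.4 g N, 37.38 g O.
C: 42.1 g ÷ 12.01 g/mol = 3.505 mol
H: 4.12 g ÷ 1.008 g/mol = 4.087 mol
N: 16.4 g ÷ 14.01 g/mol = 1.171 mol
O: 37.38 g ÷ 16.00 g/mol = 2.336 mol
Divide by the smallest (1.171 mol N): C 2.995, H 3.492, N 1.000, O 1.996
×2: C 5.99, H 6.98, N 2.00, O 3.99 → C6H7N2O4
Empirical-formula mass = 171.14 g/mol
n = 346 / 171.14 = 2.02 ≈ 2
Molecular formula = (C6H7N2O4)×2 = C12H14N4O8

C12H14N4O8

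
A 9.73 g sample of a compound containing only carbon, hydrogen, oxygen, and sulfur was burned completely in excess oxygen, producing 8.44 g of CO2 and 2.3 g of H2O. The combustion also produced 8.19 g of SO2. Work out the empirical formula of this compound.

C3H4O3S2

mol C = 8.44 / 44.01 = 0.1918; mass C = 0.1918 × 12.01 = 2.303 g
mol H = 2 × (2.3 / 18.02) = 0.2553; mass H = 0.2553 × 1.008 = 0.2573 g
mol S = 8.19 / 64.07 = 0.1278; mass S = 4.099 g
mass O = 9.73 − (6.660) = 3.070 g → mol O = 0.1919
Ratios (÷ 0.1278): C 1.500, H 1.997, O 1.501, S 1.000
Scaling by 2: C 3.00, H 3.99, O 3.00, S 2.00 → C3H4O3S2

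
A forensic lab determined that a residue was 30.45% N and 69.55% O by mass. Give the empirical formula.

NO2

Assume 100 g: 30.45 g N, 69.55 g O.
N: 30.45 g ÷ 14.01 g/mol = 2.173 mol
O: 69.55 g ÷ 16.00 g/mol = 4.347 mol
Ratios (÷ 2.173): N 1.000, O 2.000
≈ 1:2 → NO2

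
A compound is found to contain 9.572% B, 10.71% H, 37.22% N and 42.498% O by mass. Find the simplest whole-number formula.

BH12N3O3

Assume 100 g: 9.572 g B, 10.71 g H, 37.22 g N, 42.498 g O.
Moles — B: 9.572 / 10.81 = 0.8855 mol; H: 10.71 / 1.008 = 10.62 mol; N: 37.22 / 14.01 = 2.657 mol; O: 42.498 / 16.00 = 2.656 mol
Ratios (÷ 0.8855): B 1.000, H 11.999, N 3.000, O 3.000
→ BH12N3O3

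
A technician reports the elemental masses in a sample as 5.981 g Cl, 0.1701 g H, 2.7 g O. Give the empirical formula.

ClHO

n(Cl) = 5.981/35.45 = 0.1687, n(H) = 0.1701/1.008 = 0.1688, n(O) = 2.7/16.00 = 0.1688
Smallest is Cl at 0.1687 mol; normalising gives Cl 1.000, H 1.000, O 1.000
→ ClHO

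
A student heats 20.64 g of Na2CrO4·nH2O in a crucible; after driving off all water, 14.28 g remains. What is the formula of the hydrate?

Mass of water lost = 20.64 − 14.28 = 6.36 g → 6.36 / 18.02 = 0.3529 mol H2O
Molar mass of Na2CrO4 = 161.98 g/mol → mol Na2CrO4 = 14.28 / 161.98 = 0.08816
n = 0.3529 / 0.08816 = 4.00 ≈ 4 → Na2CrO4·4H2O

Na2CrO4·4H2O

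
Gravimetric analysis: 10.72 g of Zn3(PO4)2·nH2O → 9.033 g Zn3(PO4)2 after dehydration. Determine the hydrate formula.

Zn3(PO4)2·4H2O

Mass of water lost = 10.72 − 9.033 = 1.687 g → 1.687 / 18.02 = 0.09362 mol H2O
Molar mass of Zn3(PO4)2 = 386.08 g/mol → mol Zn3(PO4)2 = 9.033 / 386.08 = 0.0234
n = 0.09362 / 0.0234 = 4.00 ≈ 4 → Zn3(PO4)2·4H2O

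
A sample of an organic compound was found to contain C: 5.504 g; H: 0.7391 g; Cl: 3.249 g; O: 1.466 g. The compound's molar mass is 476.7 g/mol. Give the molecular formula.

C20H32Cl4O4

n(C) = 5.504/12.01 = 0.4583, n(H) = 0.7391/1.008 = 0.7332, n(Cl) = 3.249/35.45 = 0.09165, n(O) = 1.466/16.00 = 0.09162
Divide by the smallest (0.09162 mol O): C 5.002, H 8.003, Cl 1.000, O 1.000
≈ 5:8:1:1 → C5H8ClO
Empirical-formula mass = 119.56 g/mol
n = 476.7 / 119.56 = 3.99 ≈ 4
Molecular formula = (C5H8ClO)×4 = C20H32Cl4O4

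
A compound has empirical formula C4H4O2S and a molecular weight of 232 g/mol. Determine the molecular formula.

Empirical-formula mass = 116.14 g/mol
n = 232 / 116.14 = 2.00 ≈ 2
Molecular formula = (C4H4O2S)2 = C8H8O4S2

C8H8O4S2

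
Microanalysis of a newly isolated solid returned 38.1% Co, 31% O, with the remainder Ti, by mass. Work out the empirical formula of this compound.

Assume 100 g: 38.1 g Co, 31 g O, 30.9 g Ti.
Co: 38.1 g ÷ 58.93 g/mol = 0.6465 mol
O: 31 g ÷ 16.00 g/mol = 1.938 mol
Ti: 30.9 g ÷ 47.87 g/mol = 0.6455 mol
Smallest is Ti at 0.6455 mol; normalising gives Co 1.002, O 3.002, Ti 1.000
→ CoO3Ti

CoO3Ti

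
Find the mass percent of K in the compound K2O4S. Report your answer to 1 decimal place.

Molar mass = 2(39.10) + 4(16.00) + 1(32.07) = 174.270 g/mol
Mass of K per mole = 2 × 39.10 = 78.200 g
% K = 78.200 / 174.270 × 100 = 44.9%

44.9%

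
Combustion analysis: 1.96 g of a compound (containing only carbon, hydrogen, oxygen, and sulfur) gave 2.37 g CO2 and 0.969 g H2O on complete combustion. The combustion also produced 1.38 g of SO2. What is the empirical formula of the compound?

C5H10O3S2

mol C = 2.37 / 44.01 = 0.05385; mass C = 0.05385 × 12.01 = 0.6468 g
mol H = 2 × (0.969 / 18.02) = 0.1075; mass H = 0.1075 × 1.008 = 0.1084 g
mol S = 1.38 / 64.07 = 0.02154; mass S = 0.6908 g
mass O = 1.96 − (1.446) = 0.5141 g → mol O = 0.03213
Divide by the smallest (0.02154 mol S): C 2.500, H 4.993, O 1.492, S 1.000
Multiply by 2: C 5.00, H 9.99, O 2.98, S 2.00 → C5H10O3S2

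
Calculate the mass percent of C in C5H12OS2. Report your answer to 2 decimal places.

39.43%

Molar mass = 5(12.01) + 12(1.008) + 1(16.00) + 2(32.07) = 152.286 g/mol
Mass of C per mole = 5 × 12.01 = 60.050 g
% C = 60.050 / 152.286 × 100 = 39.43%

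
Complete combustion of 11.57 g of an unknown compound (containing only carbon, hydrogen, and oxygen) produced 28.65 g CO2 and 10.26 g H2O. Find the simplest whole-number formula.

C4H7O

mol C = 28.65 / 44.01 = 0.6510; mass C = 0.6510 × 12.01 = 7.818 g
mol H = 2 × (10.26 / 18.02) = 1.139; mass H = 1.139 × 1.008 = 1.148 g
mass O = 11.57 − (8.966) = 2.604 g → mol O = 0.1627
Divide by the smallest (0.1627 mol O): C 4.000, H 6.997, O 1.000
→ C4H7O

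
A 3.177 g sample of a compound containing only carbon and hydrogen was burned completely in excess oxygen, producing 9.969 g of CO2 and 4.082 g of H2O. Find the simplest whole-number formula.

CH2

mol C = 9.969 / 44.01 = 0.2265; mass C = 0.2265 × 12.01 = 2.720 g
mol H = 2 × (4.082 / 18.02) = 0.4531; mass H = 0.4531 × 1.008 = 0.4567 g
Smallest is C at 0.2265 mol; normalising gives C 1.000, H 2.000
→ CH2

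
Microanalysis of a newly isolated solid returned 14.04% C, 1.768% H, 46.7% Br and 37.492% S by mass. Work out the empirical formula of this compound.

C2H3BrS2

Assume 100 g: 14.04 g C, 1.768 g H, 46.7 g Br, 37.492 g S.
Moles — C: 14.04 / 12.01 = 1.169 mol; H: 1.768 / 1.008 = 1.754 mol; Br: 46.7 / 79.90 = 0.5845 mol; S: 37.492 / 32.07 = 1.169 mol
Ratios (÷ 0.5845): C 2.000, H 3.001, Br 1.000, S 2.000
Ratio ≈ 2:3:1:2, so the empirical formula is C2H3BrS2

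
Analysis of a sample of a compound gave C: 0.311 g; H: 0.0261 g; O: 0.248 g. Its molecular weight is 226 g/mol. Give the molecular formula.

C10H10O6

C: 0.311 g ÷ 12.01 g/mol = 0.0259 mol
H: 0.0261 g ÷ 1.008 g/mol = 0.02589 mol
O: 0.248 g ÷ 16.00 g/mol = 0.0155 mol
Smallest is O at 0.0155 mol; normalising gives C 1.671, H 1.671, O 1.000
Scaling by 3: C 5.01, H 5.01, O 3.00 → C5H5O3
Empirical-formula mass = 113.09 g/mol
n = 226 / 113.09 = 2.00 ≈ 2
Molecular formula = (C5H5O3)×2 = C10H10O6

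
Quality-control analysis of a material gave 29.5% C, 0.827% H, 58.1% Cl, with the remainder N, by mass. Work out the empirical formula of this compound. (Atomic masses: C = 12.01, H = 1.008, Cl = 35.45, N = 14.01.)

C3HCl2N

Assume 100 g: 29.5 g C, 0.827 g H, 58.1 g Cl, 11.57 g N.
Moles — C: 29.5 / 12.01 = 2.456 mol; H: 0.827 / 1.008 = 0.8204 mol; Cl: 58.1 / 35.45 = 1.639 mol; N: 11.57 / 14.01 = 0.8258 mol
Divide by the smallest (0.8204 mol H): C 2.994, H 1.000, Cl 1.998, N 1.007
Ratio ≈ 3:1:2:1, so the empirical formula is C3HCl2N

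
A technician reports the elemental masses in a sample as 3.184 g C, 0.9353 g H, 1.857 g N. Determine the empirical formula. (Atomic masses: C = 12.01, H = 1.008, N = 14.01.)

C2H7N

Moles — C: 3.184 / 12.01 = 0.2651 mol; H: 0.9353 / 1.008 = 0.9279 mol; N: 1.857 / 14.01 = 0.1325 mol
Smallest is N at 0.1325 mol; normalising gives C 2.000, H 7.000, N 1.000
≈ 2:7:1 → C2H7N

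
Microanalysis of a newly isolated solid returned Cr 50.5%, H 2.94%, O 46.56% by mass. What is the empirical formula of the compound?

CrH3O3

Assume 100 g: 50.5 g Cr, 2.94 g H, 46.56 g O.
n(Cr) = 50.5/52.00 = 0.9712, n(H) = 2.94/1.008 = 2.917, n(O) = 46.56/16.00 = 2.91
Divide by the smallest (0.9712 mol Cr): Cr 1.000, H 3.003, O 2.996
Ratio ≈ 1:3:3, so the empirical formula is CrH3O3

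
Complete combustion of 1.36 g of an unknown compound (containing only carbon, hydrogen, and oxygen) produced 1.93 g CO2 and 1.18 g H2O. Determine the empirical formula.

CH3O

mol C = 1.93 / 44.01 = 0.04385; mass C = 0.04385 × 12.01 = 0.5267 g
mol H = 2 × (1.18 / 18.02) = 0.1310; mass H = 0.1310 × 1.008 = 0.1320 g
mass O = 1.36 − (0.6587) = 0.7013 g → mol O = 0.04383
Smallest is O at 0.04383 mol; normalising gives C 1.001, H 2.988, O 1.000
→ CH3O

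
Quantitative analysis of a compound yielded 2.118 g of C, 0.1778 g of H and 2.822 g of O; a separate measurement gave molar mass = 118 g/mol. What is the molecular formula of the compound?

C4H4O4

n(C) = 2.118/12.01 = 0.1764, n(H) = 0.1778/1.008 = 0.1764, n(O) = 2.822/16.00 = 0.1764
Ratios (÷ 0.1764): C 1.000, H 1.000, O 1.000
≈ 1:1:1 → CHO
Empirical-formula mass = 29.02 g/mol
n = 118 / 29.02 = 4.07 ≈ 4
Molecular formula = (CHO)×4 = C4H4O4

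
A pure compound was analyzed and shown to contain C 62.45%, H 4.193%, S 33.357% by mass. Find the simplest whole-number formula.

C5H4S

Assume 100 g: 62.45 g C, 4.193 g H, 33.357 g S.
Moles — C: 62.45 / 12.01 = 5.2 mol; H: 4.193 / 1.008 = 4.16 mol; S: 33.357 / 32.07 = 1.04 mol
Smallest is S at 1.04 mol; normalising gives C 4.999, H 3.999, S 1.000
≈ 5:4:1 → C5H4S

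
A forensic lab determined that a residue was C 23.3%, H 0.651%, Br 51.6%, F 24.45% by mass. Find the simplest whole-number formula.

Assume 100 g: 23.3 g C, 0.651 g H, 51.6 g Br, 24.45 g F.
C: 23.3 g ÷ 12.01 g/mol = 1.94 mol
H: 0.651 g ÷ 1.008 g/mol = 0.6458 mol
Br: 51.6 g ÷ 79.90 g/mol = 0.6458 mol
F: 24.45 g ÷ 19.00 g/mol = 1.287 mol
Divide by the smallest (0.6458 mol Br): C 3.004, H 1.000, Br 1.000, F 1.993
≈ 3:1:1:2 → C3HBrF2

C3HBrF2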